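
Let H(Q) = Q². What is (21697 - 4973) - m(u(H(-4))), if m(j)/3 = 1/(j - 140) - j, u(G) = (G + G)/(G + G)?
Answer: 2325056/139 ≈ 16727.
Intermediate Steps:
u(G) = 1 (u(G) = (2*G)/((2*G)) = (2*G)*(1/(2*G)) = 1)
m(j) = -3*j + 3/(-140 + j) (m(j) = 3*(1/(j - 140) - j) = 3*(1/(-140 + j) - j) = -3*j + 3/(-140 + j))
(21697 - 4973) - m(u(H(-4))) = (21697 - 4973) - 3*(1 - 1*1² + 140*1)/(-140 + 1) = 16724 - 3*(1 - 1*1 + 140)/(-139) = 16724 - 3*(-1)*(1 - 1 + 140)/139 = 16724 - 3*(-1)*140/139 = 16724 - 1*(-420/139) = 16724 + 420/139 = 2325056/139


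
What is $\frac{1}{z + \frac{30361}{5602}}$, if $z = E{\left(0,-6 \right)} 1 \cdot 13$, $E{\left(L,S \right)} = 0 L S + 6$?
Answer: $\frac{5602}{467317} \approx 0.011988$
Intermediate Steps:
$E{\left(L,S \right)} = 6$ ($E{\left(L,S \right)} = 0 S + 6 = 0 + 6 = 6$)
$z = 78$ ($z = 6 \cdot 1 \cdot 13 = 6 \cdot 13 = 78$)
$\frac{1}{z + \frac{30361}{5602}} = \frac{1}{78 + \frac{30361}{5602}} = \frac{1}{\frac{467317}{5602}} = \frac{5602}{467317}$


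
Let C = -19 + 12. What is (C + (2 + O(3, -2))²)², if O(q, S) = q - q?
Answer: 9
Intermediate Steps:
O(q, S) = 0
C = -7
(C + (2 + O(3, -2))²)² = (-7 + (2 + 0)²)² = (-7 + 2²)² = (-7 + 4)² = (-3)² = 9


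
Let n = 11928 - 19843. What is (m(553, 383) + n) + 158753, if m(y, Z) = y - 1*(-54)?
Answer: 151445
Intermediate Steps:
n = -7915
m(y, Z) = 54 + y (m(y, Z) = y + 54 = 54 + y)
(m(553, 383) + n) + 158753 = ((54 + 553) - 7915) + 158753 = (607 - 7915) + 158753 = -7308 + 158753 = 151445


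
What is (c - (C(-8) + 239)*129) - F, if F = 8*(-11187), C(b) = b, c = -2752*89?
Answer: -185231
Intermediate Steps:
c = -244928
F = -89496
(c - (C(-8) + 239)*129) - F = (-244928 - (-8 + 239)*129) - 1*(-89496) = (-244928 - 231*129) + 89496 = (-244928 - 1*29799) + 89496 = (-244928 - 29799) + 89496 = -274727 + 89496 = -185231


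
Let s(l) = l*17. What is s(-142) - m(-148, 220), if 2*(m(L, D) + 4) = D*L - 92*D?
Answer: 23990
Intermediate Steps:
s(l) = 17*l
m(L, D) = -4 - 46*D + D*L/2 (m(L, D) = -4 + (D*L - 92*D)/2 = -4 + (-92*D + D*L)/2 = -4 + (-46*D + D*L/2) = -4 - 46*D + D*L/2)
s(-142) - m(-148, 220) = 17*(-142) - (-4 - 46*220 + (1/2)*220*(-148)) = -2414 - (-4 - 10120 - 16280) = -2414 - 1*(-26404) = -2414 + 26404 = 23990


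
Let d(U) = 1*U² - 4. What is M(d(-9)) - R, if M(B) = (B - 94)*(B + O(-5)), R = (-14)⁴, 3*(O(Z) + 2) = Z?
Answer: -118988/3 ≈ -39663.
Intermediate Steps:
O(Z) = -2 + Z/3
d(U) = -4 + U² (d(U) = U² - 4 = -4 + U²)
R = 38416
M(B) = (-94 + B)*(-11/3 + B) (M(B) = (B - 94)*(B + (-2 + (⅓)*(-5))) = (-94 + B)*(B + (-2 - 5/3)) = (-94 + B)*(B - 11/3) = (-94 + B)*(-11/3 + B))
M(d(-9)) - R = (1034/3 + (-4 + (-9)²)² - 293*(-4 + (-9)²)/3) - 1*38416 = (1034/3 + (-4 + 81)² - 293*(-4 + 81)/3) - 38416 = (1034/3 + 77² - 293/3*77) - 38416 = (1034/3 + 5929 - 22561/3) - 38416 = -3740/3 - 38416 = -118988/3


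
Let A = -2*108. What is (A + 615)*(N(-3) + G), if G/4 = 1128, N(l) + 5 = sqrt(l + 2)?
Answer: 1798293 + 399*I ≈ 1.7983e+6 + 399.0*I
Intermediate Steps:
N(l) = -5 + sqrt(2 + l) (N(l) = -5 + sqrt(l + 2) = -5 + sqrt(2 + l))
G = 4512 (G = 4*1128 = 4512)
A = -216
(A + 615)*(N(-3) + G) = (-216 + 615)*((-5 + sqrt(2 - 3)) + 4512) = 399*((-5 + sqrt(-1)) + 4512) = 399*((-5 + I) + 4512) = 399*(4507 + I) = 1798293 + 399*I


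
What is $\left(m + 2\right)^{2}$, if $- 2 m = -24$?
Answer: $196$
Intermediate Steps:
$m = 12$ ($m = \left(- \frac{1}{2}\right) \left(-24\right) = 12$)
$\left(m + 2\right)^{2} = \left(12 + 2\right)^{2} = 14^{2} = 196$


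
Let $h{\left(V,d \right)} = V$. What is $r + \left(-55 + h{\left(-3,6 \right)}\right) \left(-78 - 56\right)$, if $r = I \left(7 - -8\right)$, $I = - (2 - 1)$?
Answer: $7757$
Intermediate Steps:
$I = -1$ ($I = \left(-1\right) 1 = -1$)
$r = -15$ ($r = - (7 - -8) = - (7 + 8) = \left(-1\right) 15 = -15$)
$r + \left(-55 + h{\left(-3,6 \right)}\right) \left(-78 - 56\right) = -15 + \left(-55 - 3\right) \left(-78 - 56\right) = -15 - -7772 = -15 + 7772 = 7757$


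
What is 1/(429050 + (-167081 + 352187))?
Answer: 1/614156 ≈ 1.6283e-6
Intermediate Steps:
1/(429050 + (-167081 + 352187)) = 1/(429050 + 185106) = 1/614156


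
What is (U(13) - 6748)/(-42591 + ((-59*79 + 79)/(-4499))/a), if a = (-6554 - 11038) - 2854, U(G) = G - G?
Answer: 155181316598/979449831499 ≈ 0.15844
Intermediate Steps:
U(G) = 0
a = -20446 (a = -17592 - 2854 = -20446)
(U(13) - 6748)/(-42591 + ((-59*79 + 79)/(-4499))/a) = (0 - 6748)/(-42591 + ((-59*79 + 79)/(-4499))/(-20446)) = -6748/(-42591 + ((-4661 + 79)*(-1/4499))*(-1/20446)) = -6748/(-42591 - 4582*(-1/4499)*(-1/20446)) = -6748/(-42591 + (4582/4499)*(-1/20446)) = -6748/(-42591 - 2291/45993277) = -6748/(-1958899662998/45993277) = -6748*(-45993277/1958899662998) = 155181316598/979449831499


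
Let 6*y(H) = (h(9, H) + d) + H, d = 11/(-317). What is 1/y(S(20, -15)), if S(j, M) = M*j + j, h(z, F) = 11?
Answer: -317/14214 ≈ -0.022302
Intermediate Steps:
d = -11/317 (d = 11*(-1/317) = -11/317 ≈ -0.034700)
S(j, M) = j + M*j
y(H) = 1738/951 + H/6 (y(H) = ((11 - 11/317) + H)/6 = (3476/317 + H)/6 = 1738/951 + H/6)
1/y(S(20, -15)) = 1/(1738/951 + (20*(1 - 15))/6) = 1/(1738/951 + (20*(-14))/6) = 1/(1738/951 + (⅙)*(-280)) = 1/(1738/951 - 140/3) = 1/(-14214/317) = -317/14214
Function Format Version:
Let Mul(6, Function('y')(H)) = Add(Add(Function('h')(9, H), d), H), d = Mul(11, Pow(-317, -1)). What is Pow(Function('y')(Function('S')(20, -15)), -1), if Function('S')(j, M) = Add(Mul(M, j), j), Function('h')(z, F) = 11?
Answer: Rational(-317, 14214) ≈ -0.022302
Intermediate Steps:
d = Rational(-11, 317) (d = Mul(11, Rational(-1, 317)) = Rational(-11, 317) ≈ -0.034700)
Function('S')(j, M) = Add(j, Mul(M, j))
Function('y')(H) = Add(Rational(1738, 951), Mul(Rational(1, 6), H)) (Function('y')(H) = Mul(Rational(1, 6), Add(Add(11, Rational(-11, 317)), H)) = Mul(Rational(1, 6), Add(Rational(3476, 317), H)) = Add(Rational(1738, 951), Mul(Rational(1, 6), H)))
Pow(Function('y')(Function('S')(20, -15)), -1) = Pow(Add(Rational(1738, 951), Mul(Rational(1, 6), Mul(20, Add(1, -15)))), -1) = Pow(Add(Rational(1738, 951), Mul(Rational(1, 6), Mul(20, -14))), -1) = Pow(Add(Rational(1738, 951), Mul(Rational(1, 6), -280)), -1) = Pow(Add(Rational(1738, 951), Rational(-140, 3)), -1) = Pow(Rational(-14214, 317), -1) = Rational(-317, 14214)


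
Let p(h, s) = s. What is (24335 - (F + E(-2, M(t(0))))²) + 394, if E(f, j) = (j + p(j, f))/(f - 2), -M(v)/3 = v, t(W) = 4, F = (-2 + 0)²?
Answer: 98691/4 ≈ 24673.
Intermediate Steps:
F = 4 (F = (-2)² = 4)
M(v) = -3*v
E(f, j) = (f + j)/(-2 + f) (E(f, j) = (j + f)/(f - 2) = (f + j)/(-2 + f))
(24335 - (F + E(-2, M(t(0))))²) + 394 = (24335 - (4 + (-2 - 3*4)/(-2 - 2))²) + 394 = (24335 - (4 + (-2 - 12)/(-4))²) + 394 = (24335 - (4 - ¼*(-14))²) + 394 = (24335 - (4 + 7/2)²) + 394 = (24335 - (15/2)²) + 394 = (24335 - 1*225/4) + 394 = (24335 - 225/4) + 394 = 97115/4 + 394 = 98691/4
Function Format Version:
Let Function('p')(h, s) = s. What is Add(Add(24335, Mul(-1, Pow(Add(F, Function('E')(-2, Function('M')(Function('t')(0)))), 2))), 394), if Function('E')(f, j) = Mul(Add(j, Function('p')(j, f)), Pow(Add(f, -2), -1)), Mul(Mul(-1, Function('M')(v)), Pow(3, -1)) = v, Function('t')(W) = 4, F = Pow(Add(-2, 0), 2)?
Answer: Rational(98691, 4) ≈ 24673.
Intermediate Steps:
F = 4 (F = Pow(-2, 2) = 4)
Function('M')(v) = Mul(-3, v)
Function('E')(f, j) = Mul(Pow(Add(-2, f), -1), Add(f, j)) (Function('E')(f, j) = Mul(Add(j, f), Pow(Add(f, -2), -1)) = Mul(Add(f, j), Pow(Add(-2, f), -1)) = Mul(Pow(Add(-2, f), -1), Add(f, j)))
Add(Add(24335, Mul(-1, Pow(Add(F, Function('E')(-2, Function('M')(Function('t')(0)))), 2))), 394) = Add(Add(24335, Mul(-1, Pow(Add(4, Mul(Pow(Add(-2, -2), -1), Add(-2, Mul(-3, 4)))), 2))), 394) = Add(Add(24335, Mul(-1, Pow(Add(4, Mul(Pow(-4, -1), Add(-2, -12))), 2))), 394) = Add(Add(24335, Mul(-1, Pow(Add(4, Mul(Rational(-1, 4), -14)), 2))), 394) = Add(Add(24335, Mul(-1, Pow(Add(4, Rational(7, 2)), 2))), 394) = Add(Add(24335, Mul(-1, Pow(Rational(15, 2), 2))), 394) = Add(Add(24335, Mul(-1, Rational(225, 4))), 394) = Add(Add(24335, Rational(-225, 4)), 394) = Add(Rational(97115, 4), 394) = Rational(98691, 4)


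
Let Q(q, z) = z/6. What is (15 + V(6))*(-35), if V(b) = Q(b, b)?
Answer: -560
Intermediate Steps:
Q(q, z) = z/6 (Q(q, z) = z*(⅙) = z/6)
V(b) = b/6
(15 + V(6))*(-35) = (15 + (⅙)*6)*(-35) = (15 + 1)*(-35) = 16*(-35) = -560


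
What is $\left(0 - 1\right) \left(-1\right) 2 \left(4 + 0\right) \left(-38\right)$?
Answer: $-304$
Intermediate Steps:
$\left(0 - 1\right) \left(-1\right) 2 \left(4 + 0\right) \left(-38\right) = \left(-1\right) \left(-1\right) 2 \cdot 4 \left(-38\right) = 1 \cdot 8 \left(-38\right) = 8 \left(-38\right) = -304$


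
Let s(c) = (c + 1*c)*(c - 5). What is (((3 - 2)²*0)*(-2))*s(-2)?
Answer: 0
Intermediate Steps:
s(c) = 2*c*(-5 + c) (s(c) = (c + c)*(-5 + c) = (2*c)*(-5 + c) = 2*c*(-5 + c))
(((3 - 2)²*0)*(-2))*s(-2) = (((3 - 2)²*0)*(-2))*(2*(-2)*(-5 - 2)) = ((1²*0)*(-2))*(2*(-2)*(-7)) = ((1*0)*(-2))*28 = (0*(-2))*28 = 0*28 = 0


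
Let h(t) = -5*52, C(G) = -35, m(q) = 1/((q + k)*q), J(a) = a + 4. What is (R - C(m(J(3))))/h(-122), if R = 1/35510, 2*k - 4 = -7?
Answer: -1242851/9232600 ≈ -0.13462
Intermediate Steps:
k = -3/2 (k = 2 + (1/2)*(-7) = 2 - 7/2 = -3/2 ≈ -1.5000)
J(a) = 4 + a
m(q) = 1/(q*(-3/2 + q)) (m(q) = 1/((q - 3/2)*q) = 1/((-3/2 + q)*q) = 1/(q*(-3/2 + q)))
R = 1/35510 ≈ 2.8161e-5
h(t) = -260
(R - C(m(J(3))))/h(-122) = (1/35510 - 1*(-35))/(-260) = (1/35510 + 35)*(-1/260) = (1242851/35510)*(-1/260) = -1242851/9232600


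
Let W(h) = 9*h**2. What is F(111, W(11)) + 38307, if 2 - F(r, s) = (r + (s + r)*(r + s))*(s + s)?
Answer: -3136523449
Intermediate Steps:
F(r, s) = 2 - 2*s*(r + (r + s)**2) (F(r, s) = 2 - (r + (s + r)*(r + s))*(s + s) = 2 - (r + (r + s)*(r + s))*2*s = 2 - (r + (r + s)**2)*2*s = 2 - 2*s*(r + (r + s)**2))
F(111, W(11)) + 38307 = (2 - 2*111*9*11**2 - 2*9*11**2*(111 + 9*11**2)**2) + 38307 = (2 - 2*111*9*121 - 2*9*121*(111 + 9*121)**2) + 38307 = (2 - 2*111*1089 - 2*1089*(111 + 1089)**2) + 38307 = (2 - 241758 - 2*1089*1200**2) + 38307 = (2 - 241758 - 2*1089*1440000) + 38307 = (2 - 241758 - 3136320000) + 38307 = -3136561756 + 38307 = -3136523449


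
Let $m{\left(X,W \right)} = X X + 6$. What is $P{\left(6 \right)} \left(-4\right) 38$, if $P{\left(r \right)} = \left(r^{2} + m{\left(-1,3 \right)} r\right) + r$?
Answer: $-12768$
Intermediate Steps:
$m{\left(X,W \right)} = 6 + X^{2}$ ($m{\left(X,W \right)} = X^{2} + 6 = 6 + X^{2}$)
$P{\left(r \right)} = r^{2} + 8 r$ ($P{\left(r \right)} = \left(r^{2} + \left(6 + \left(-1\right)^{2}\right) r\right) + r = \left(r^{2} + \left(6 + 1\right) r\right) + r = \left(r^{2} + 7 r\right) + r = r^{2} + 8 r$)
$P{\left(6 \right)} \left(-4\right) 38 = 6 \left(8 + 6\right) \left(-4\right) 38 = 6 \cdot 14 \left(-4\right) 38 = 84 \left(-4\right) 38 = \left(-336\right) 38 = -12768$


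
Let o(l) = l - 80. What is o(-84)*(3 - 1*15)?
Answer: 1968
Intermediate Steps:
o(l) = -80 + l
o(-84)*(3 - 1*15) = (-80 - 84)*(3 - 1*15) = -164*(3 - 15) = -164*(-12) = 1968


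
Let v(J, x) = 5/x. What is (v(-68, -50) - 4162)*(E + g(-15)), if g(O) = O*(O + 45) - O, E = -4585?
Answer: 20893742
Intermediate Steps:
g(O) = -O + O*(45 + O) (g(O) = O*(45 + O) - O = -O + O*(45 + O))
(v(-68, -50) - 4162)*(E + g(-15)) = (5/(-50) - 4162)*(-4585 - 15*(44 - 15)) = (5*(-1/50) - 4162)*(-4585 - 15*29) = (-⅒ - 4162)*(-4585 - 435) = -41621/10*(-5020) = 20893742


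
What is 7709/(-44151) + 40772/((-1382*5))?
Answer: -926696881/152541705 ≈ -6.0750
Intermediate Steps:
7709/(-44151) + 40772/((-1382*5)) = 7709*(-1/44151) + 40772/(-6910) = -7709/44151 + 40772*(-1/6910) = -7709/44151 - 20386/3455 = -926696881/152541705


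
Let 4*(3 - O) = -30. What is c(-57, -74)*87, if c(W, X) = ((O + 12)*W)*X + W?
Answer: 8251776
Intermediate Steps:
O = 21/2 (O = 3 - ¼*(-30) = 3 + 15/2 = 21/2 ≈ 10.500)
c(W, X) = W + 45*W*X/2 (c(W, X) = ((21/2 + 12)*W)*X + W = (45*W/2)*X + W = 45*W*X/2 + W = W + 45*W*X/2)
c(-57, -74)*87 = ((½)*(-57)*(2 + 45*(-74)))*87 = ((½)*(-57)*(2 - 3330))*87 = ((½)*(-57)*(-3328))*87 = 94848*87 = 8251776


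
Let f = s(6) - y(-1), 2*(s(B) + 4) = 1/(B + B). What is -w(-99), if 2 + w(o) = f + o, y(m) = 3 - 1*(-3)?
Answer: 2663/24 ≈ 110.96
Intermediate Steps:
s(B) = -4 + 1/(4*B) (s(B) = -4 + 1/(2*(B + B)) = -4 + 1/(2*((2*B))) = -4 + (1/(2*B))/2 = -4 + 1/(4*B))
y(m) = 6 (y(m) = 3 + 3 = 6)
f = -239/24 (f = (-4 + (¼)/6) - 1*6 = (-4 + (¼)*(⅙)) - 6 = (-4 + 1/24) - 6 = -95/24 - 6 = -239/24 ≈ -9.9583)
w(o) = -287/24 + o (w(o) = -2 + (-239/24 + o) = -287/24 + o)
-w(-99) = -(-287/24 - 99) = -1*(-2663/24) = 2663/24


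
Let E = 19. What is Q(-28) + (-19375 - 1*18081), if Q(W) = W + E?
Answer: -37465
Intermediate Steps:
Q(W) = 19 + W (Q(W) = W + 19 = 19 + W)
Q(-28) + (-19375 - 1*18081) = (19 - 28) + (-19375 - 1*18081) = -9 + (-19375 - 18081) = -9 - 37456 = -37465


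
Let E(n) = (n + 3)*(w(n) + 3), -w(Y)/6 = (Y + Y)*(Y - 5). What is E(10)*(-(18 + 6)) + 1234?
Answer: 187498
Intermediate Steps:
w(Y) = -12*Y*(-5 + Y) (w(Y) = -6*(Y + Y)*(Y - 5) = -6*2*Y*(-5 + Y) = -12*Y*(-5 + Y))
E(n) = (3 + n)*(3 + 12*n*(5 - n)) (E(n) = (n + 3)*(12*n*(5 - n) + 3) = (3 + n)*(3 + 12*n*(5 - n)))
E(10)*(-(18 + 6)) + 1234 = (9 - 12*10³ + 24*10² + 183*10)*(-(18 + 6)) + 1234 = (9 - 12*1000 + 24*100 + 1830)*(-1*24) + 1234 = (9 - 12000 + 2400 + 1830)*(-24) + 1234 = -7761*(-24) + 1234 = 186264 + 1234 = 187498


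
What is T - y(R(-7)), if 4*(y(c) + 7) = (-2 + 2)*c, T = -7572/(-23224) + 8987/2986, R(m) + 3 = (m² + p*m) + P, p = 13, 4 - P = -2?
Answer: 44797008/4334179 ≈ 10.336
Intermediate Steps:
P = 6 (P = 4 - 1*(-2) = 4 + 2 = 6)
R(m) = 3 + m² + 13*m (R(m) = -3 + ((m² + 13*m) + 6) = -3 + (6 + m² + 13*m) = 3 + m² + 13*m)
T = 14457755/4334179 (T = -7572*(-1/23224) + 8987*(1/2986) = 1893/5806 + 8987/2986 = 14457755/4334179 ≈ 3.3358)
y(c) = -7 (y(c) = -7 + ((-2 + 2)*c)/4 = -7 + (0*c)/4 = -7 + (¼)*0 = -7 + 0 = -7)
T - y(R(-7)) = 14457755/4334179 - 1*(-7) = 14457755/4334179 + 7 = 44797008/4334179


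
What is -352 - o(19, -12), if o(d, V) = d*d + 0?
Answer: -713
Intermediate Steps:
o(d, V) = d² (o(d, V) = d² + 0 = d²)
-352 - o(19, -12) = -352 - 1*19² = -352 - 1*361 = -352 - 361 = -713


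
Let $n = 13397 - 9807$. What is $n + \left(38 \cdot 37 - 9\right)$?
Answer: $4987$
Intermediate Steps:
$n = 3590$ ($n = 13397 + \left(-11114 + 1307\right) = 13397 - 9807 = 3590$)
$n + \left(38 \cdot 37 - 9\right) = 3590 + \left(38 \cdot 37 - 9\right) = 3590 + \left(1406 - 9\right) = 3590 + 1397 = 4987$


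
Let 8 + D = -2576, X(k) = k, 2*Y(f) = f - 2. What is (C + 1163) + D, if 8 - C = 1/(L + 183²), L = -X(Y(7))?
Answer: -94632851/66973 ≈ -1413.0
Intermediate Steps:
Y(f) = -1 + f/2 (Y(f) = (f - 2)/2 = (-2 + f)/2 = -1 + f/2)
L = -5/2 (L = -(-1 + (½)*7) = -(-1 + 7/2) = -1*5/2 = -5/2 ≈ -2.5000)
C = 535782/66973 (C = 8 - 1/(-5/2 + 183²) = 8 - 1/(-5/2 + 33489) = 8 - 1/66973/2 = 8 - 1*2/66973 = 8 - 2/66973 = 535782/66973 ≈ 8.0000)
D = -2584 (D = -8 - 2576 = -2584)
(C + 1163) + D = (535782/66973 + 1163) - 2584 = 78425381/66973 - 2584 = -94632851/66973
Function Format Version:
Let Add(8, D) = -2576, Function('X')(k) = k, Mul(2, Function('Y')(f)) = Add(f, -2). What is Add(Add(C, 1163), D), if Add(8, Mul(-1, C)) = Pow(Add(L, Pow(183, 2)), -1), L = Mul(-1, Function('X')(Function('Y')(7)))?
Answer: Rational(-94632851, 66973) ≈ -1413.0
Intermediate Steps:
Function('Y')(f) = Add(-1, Mul(Rational(1, 2), f)) (Function('Y')(f) = Mul(Rational(1, 2), Add(f, -2)) = Mul(Rational(1, 2), Add(-2, f)) = Add(-1, Mul(Rational(1, 2), f)))
L = Rational(-5, 2) (L = Mul(-1, Add(-1, Mul(Rational(1, 2), 7))) = Mul(-1, Add(-1, Rational(7, 2))) = Mul(-1, Rational(5, 2)) = Rational(-5, 2) ≈ -2.5000)
C = Rational(535782, 66973) (C = Add(8, Mul(-1, Pow(Add(Rational(-5, 2), Pow(183, 2)), -1))) = Add(8, Mul(-1, Pow(Add(Rational(-5, 2), 33489), -1))) = Add(8, Mul(-1, Pow(Rational(66973, 2), -1))) = Add(8, Mul(-1, Rational(2, 66973))) = Add(8, Rational(-2, 66973)) = Rational(535782, 66973) ≈ 8.0000)
D = -2584 (D = Add(-8, -2576) = -2584)
Add(Add(C, 1163), D) = Add(Add(Rational(535782, 66973), 1163), -2584) = Add(Rational(78425381, 66973), -2584) = Rational(-94632851, 66973)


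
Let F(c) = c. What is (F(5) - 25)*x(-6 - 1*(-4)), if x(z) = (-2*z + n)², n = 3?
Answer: -980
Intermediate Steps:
x(z) = (3 - 2*z)² (x(z) = (-2*z + 3)² = (3 - 2*z)²)
(F(5) - 25)*x(-6 - 1*(-4)) = (5 - 25)*(-3 + 2*(-6 - 1*(-4)))² = -20*(-3 + 2*(-6 + 4))² = -20*(-3 + 2*(-2))² = -20*(-3 - 4)² = -20*(-7)² = -20*49 = -980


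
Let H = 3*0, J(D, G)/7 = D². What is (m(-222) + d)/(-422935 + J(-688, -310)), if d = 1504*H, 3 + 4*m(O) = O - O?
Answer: -1/3853964 ≈ -2.5947e-7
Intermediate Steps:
m(O) = -¾ (m(O) = -¾ + (O - O)/4 = -¾ + (¼)*0 = -¾ + 0 = -¾)
J(D, G) = 7*D²
H = 0
d = 0 (d = 1504*0 = 0)
(m(-222) + d)/(-422935 + J(-688, -310)) = (-¾ + 0)/(-422935 + 7*(-688)²) = -3/(4*(-422935 + 7*473344)) = -3/(4*(-422935 + 3313408)) = -¾/2890473 = -¾*1/2890473 = -1/3853964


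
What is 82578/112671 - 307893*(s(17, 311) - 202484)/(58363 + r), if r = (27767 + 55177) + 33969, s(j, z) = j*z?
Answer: 78631024465937/226994508 ≈ 3.4640e+5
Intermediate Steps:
r = 116913 (r = 82944 + 33969 = 116913)
82578/112671 - 307893*(s(17, 311) - 202484)/(58363 + r) = 82578/112671 - 307893*(17*311 - 202484)/(58363 + 116913) = 82578*(1/112671) - 307893/(175276/(5287 - 202484)) = 27526/37557 - 307893/(175276/(-197197)) = 27526/37557 - 307893/(175276*(-1/197197)) = 27526/37557 - 307893/(-175276/197197) = 27526/37557 - 307893*(-197197/175276) = 27526/37557 + 2093640549/6044 = 78631024465937/226994508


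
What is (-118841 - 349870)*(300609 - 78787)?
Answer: -103970411442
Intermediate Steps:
(-118841 - 349870)*(300609 - 78787) = -468711*221822 = -103970411442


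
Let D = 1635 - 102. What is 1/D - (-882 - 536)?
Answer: 2173795/1533 ≈ 1418.0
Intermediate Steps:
D = 1533
1/D - (-882 - 536) = 1/1533 - (-882 - 536) = 1/1533 - 1*(-1418) = 1/1533 + 1418 = 2173795/1533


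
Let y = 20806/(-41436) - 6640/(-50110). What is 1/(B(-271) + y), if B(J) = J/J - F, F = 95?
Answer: -103817898/9797255093 ≈ -0.010597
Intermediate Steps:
y = -38372681/103817898 (y = 20806*(-1/41436) - 6640*(-1/50110) = -10403/20718 + 664/5011 = -38372681/103817898 ≈ -0.36962)
B(J) = -94 (B(J) = J/J - 1*95 = 1 - 95 = -94)
1/(B(-271) + y) = 1/(-94 - 38372681/103817898) = 1/(-9797255093/103817898) = -103817898/9797255093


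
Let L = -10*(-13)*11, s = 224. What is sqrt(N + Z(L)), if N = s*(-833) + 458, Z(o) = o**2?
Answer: 7*sqrt(37934) ≈ 1363.4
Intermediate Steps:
L = 1430 (L = 130*11 = 1430)
N = -186134 (N = 224*(-833) + 458 = -186592 + 458 = -186134)
sqrt(N + Z(L)) = sqrt(-186134 + 1430**2) = sqrt(-186134 + 2044900) = sqrt(1858766) = 7*sqrt(37934)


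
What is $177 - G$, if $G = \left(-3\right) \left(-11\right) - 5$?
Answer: $149$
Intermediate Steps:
$G = 28$ ($G = 33 - 5 = 28$)
$177 - G = 177 - 28 = 149$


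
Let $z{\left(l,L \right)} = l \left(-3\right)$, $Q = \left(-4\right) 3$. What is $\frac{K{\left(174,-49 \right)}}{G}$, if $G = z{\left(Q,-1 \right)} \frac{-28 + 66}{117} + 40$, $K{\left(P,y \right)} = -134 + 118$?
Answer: $- \frac{13}{42} \approx -0.30952$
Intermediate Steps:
$K{\left(P,y \right)} = -16$
$Q = -12$
$z{\left(l,L \right)} = - 3 l$
$G = \frac{672}{13}$ ($G = \left(-3\right) \left(-12\right) \frac{-28 + 66}{117} + 40 = 36 \cdot 38 \cdot \frac{1}{117} + 40 = 36 \cdot \frac{38}{117} + 40 = \frac{152}{13} + 40 = \frac{672}{13} \approx 51.692$)
$\frac{K{\left(174,-49 \right)}}{G} = - \frac{16}{\frac{672}{13}} = \left(-16\right) \frac{13}{672} = - \frac{13}{42}$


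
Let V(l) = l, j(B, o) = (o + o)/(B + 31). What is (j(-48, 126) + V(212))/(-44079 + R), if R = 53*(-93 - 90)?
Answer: -1676/457113 ≈ -0.0036665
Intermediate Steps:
j(B, o) = 2*o/(31 + B) (j(B, o) = (2*o)/(31 + B) = 2*o/(31 + B))
R = -9699 (R = 53*(-183) = -9699)
(j(-48, 126) + V(212))/(-44079 + R) = (2*126/(31 - 48) + 212)/(-44079 - 9699) = (2*126/(-17) + 212)/(-53778) = (2*126*(-1/17) + 212)*(-1/53778) = (-252/17 + 212)*(-1/53778) = (3352/17)*(-1/53778) = -1676/457113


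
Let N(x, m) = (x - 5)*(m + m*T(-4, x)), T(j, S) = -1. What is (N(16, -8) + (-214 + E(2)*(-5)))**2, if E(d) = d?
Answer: 50176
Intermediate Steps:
N(x, m) = 0 (N(x, m) = (x - 5)*(m + m*(-1)) = (-5 + x)*(m - m) = (-5 + x)*0 = 0)
(N(16, -8) + (-214 + E(2)*(-5)))**2 = (0 + (-214 + 2*(-5)))**2 = (0 + (-214 - 10))**2 = (0 - 224)**2 = (-224)**2 = 50176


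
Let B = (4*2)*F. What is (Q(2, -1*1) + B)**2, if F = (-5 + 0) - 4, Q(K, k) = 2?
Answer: 4900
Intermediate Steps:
F = -9 (F = -5 - 4 = -9)
B = -72 (B = (4*2)*(-9) = 8*(-9) = -72)
(Q(2, -1*1) + B)**2 = (2 - 72)**2 = (-70)**2 = 4900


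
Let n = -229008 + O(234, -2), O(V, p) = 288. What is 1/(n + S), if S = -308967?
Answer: -1/537687 ≈ -1.8598e-6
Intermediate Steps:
n = -228720 (n = -229008 + 288 = -228720)
1/(n + S) = 1/(-228720 - 308967) = 1/(-537687) = -1/537687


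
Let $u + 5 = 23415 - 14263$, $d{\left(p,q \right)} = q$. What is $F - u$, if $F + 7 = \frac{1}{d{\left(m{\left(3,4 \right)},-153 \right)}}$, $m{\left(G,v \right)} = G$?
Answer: $- \frac{1400563}{153} \approx -9154.0$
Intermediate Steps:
$F = - \frac{1072}{153}$ ($F = -7 + \frac{1}{-153} = -7 - \frac{1}{153} = - \frac{1072}{153} \approx -7.0065$)
$u = 9147$ ($u = -5 + \left(23415 - 14263\right) = -5 + 9152 = 9147$)
$F - u = - \frac{1072}{153} - 9147 = - \frac{1400563}{153}$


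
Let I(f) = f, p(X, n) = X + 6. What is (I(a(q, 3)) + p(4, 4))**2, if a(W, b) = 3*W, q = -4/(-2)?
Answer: 256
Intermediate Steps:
p(X, n) = 6 + X
q = 2 (q = -4*(-1/2) = 2)
(I(a(q, 3)) + p(4, 4))**2 = (3*2 + (6 + 4))**2 = (6 + 10)**2 = 16**2 = 256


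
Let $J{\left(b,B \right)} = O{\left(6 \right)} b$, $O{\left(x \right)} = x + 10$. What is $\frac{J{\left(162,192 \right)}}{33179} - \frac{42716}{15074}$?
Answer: $- \frac{689101178}{250070123} \approx -2.7556$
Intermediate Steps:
$O{\left(x \right)} = 10 + x$
$J{\left(b,B \right)} = 16 b$ ($J{\left(b,B \right)} = \left(10 + 6\right) b = 16 b$)
$\frac{J{\left(162,192 \right)}}{33179} - \frac{42716}{15074} = \frac{16 \cdot 162}{33179} - \frac{42716}{15074} = 2592 \cdot \frac{1}{33179} - \frac{21358}{7537} = \frac{2592}{33179} - \frac{21358}{7537} = - \frac{689101178}{250070123}$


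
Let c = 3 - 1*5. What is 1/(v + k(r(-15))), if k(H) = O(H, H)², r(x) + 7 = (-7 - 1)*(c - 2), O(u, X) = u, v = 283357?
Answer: 1/283982 ≈ 3.5213e-6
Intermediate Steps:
c = -2 (c = 3 - 5 = -2)
r(x) = 25 (r(x) = -7 + (-7 - 1)*(-2 - 2) = -7 - 8*(-4) = -7 + 32 = 25)
k(H) = H²
1/(v + k(r(-15))) = 1/(283357 + 25²) = 1/(283357 + 625) = 1/283982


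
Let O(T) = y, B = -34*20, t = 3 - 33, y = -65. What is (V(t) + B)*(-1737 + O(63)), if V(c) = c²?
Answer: -396440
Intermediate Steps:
t = -30
B = -680
O(T) = -65
(V(t) + B)*(-1737 + O(63)) = ((-30)² - 680)*(-1737 - 65) = (900 - 680)*(-1802) = 220*(-1802) = -396440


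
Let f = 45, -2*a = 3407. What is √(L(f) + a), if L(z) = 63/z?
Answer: I*√170210/10 ≈ 41.257*I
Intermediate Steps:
a = -3407/2 (a = -½*3407 = -3407/2 ≈ -1703.5)
√(L(f) + a) = √(63/45 - 3407/2) = √(63*(1/45) - 3407/2) = √(7/5 - 3407/2) = √(-17021/10) = I*√170210/10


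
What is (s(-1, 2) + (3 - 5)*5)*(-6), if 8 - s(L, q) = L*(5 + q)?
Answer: -30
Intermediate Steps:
s(L, q) = 8 - L*(5 + q)
(s(-1, 2) + (3 - 5)*5)*(-6) = ((8 - 5*(-1) - 1*(-1)*2) + (3 - 5)*5)*(-6) = ((8 + 5 + 2) - 2*5)*(-6) = (15 - 10)*(-6) = 5*(-6) = -30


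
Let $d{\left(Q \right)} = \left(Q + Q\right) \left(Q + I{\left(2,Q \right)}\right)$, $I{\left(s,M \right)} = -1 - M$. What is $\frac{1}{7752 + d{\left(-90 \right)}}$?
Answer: $\frac{1}{7932} \approx 0.00012607$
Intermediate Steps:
$d{\left(Q \right)} = - 2 Q$ ($d{\left(Q \right)} = \left(Q + Q\right) \left(Q - \left(1 + Q\right)\right) = 2 Q \left(-1\right) = - 2 Q$)
$\frac{1}{7752 + d{\left(-90 \right)}} = \frac{1}{7752 - -180} = \frac{1}{7752 + 180} = \frac{1}{7932}$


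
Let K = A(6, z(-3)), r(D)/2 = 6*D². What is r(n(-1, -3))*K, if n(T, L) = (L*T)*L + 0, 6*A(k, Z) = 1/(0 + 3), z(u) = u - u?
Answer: 54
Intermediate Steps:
z(u) = 0
A(k, Z) = 1/18 (A(k, Z) = 1/(6*(0 + 3)) = (⅙)/3 = (⅙)*(⅓) = 1/18)
n(T, L) = T*L² (n(T, L) = T*L² + 0 = T*L²)
r(D) = 12*D² (r(D) = 2*(6*D²) = 12*D²)
K = 1/18 ≈ 0.055556
r(n(-1, -3))*K = (12*(-1*(-3)²)²)*(1/18) = (12*(-1*9)²)*(1/18) = (12*(-9)²)*(1/18) = (12*81)*(1/18) = 972*(1/18) = 54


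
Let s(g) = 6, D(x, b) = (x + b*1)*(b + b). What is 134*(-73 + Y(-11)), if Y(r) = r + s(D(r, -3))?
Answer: -10452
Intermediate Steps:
D(x, b) = 2*b*(b + x) (D(x, b) = (x + b)*(2*b) = (b + x)*(2*b) = 2*b*(b + x))
Y(r) = 6 + r (Y(r) = r + 6 = 6 + r)
134*(-73 + Y(-11)) = 134*(-73 + (6 - 11)) = 134*(-73 - 5) = 134*(-78) = -10452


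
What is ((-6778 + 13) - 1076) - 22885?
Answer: -30726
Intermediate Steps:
((-6778 + 13) - 1076) - 22885 = (-6765 - 1076) - 22885 = -7841 - 22885 = -30726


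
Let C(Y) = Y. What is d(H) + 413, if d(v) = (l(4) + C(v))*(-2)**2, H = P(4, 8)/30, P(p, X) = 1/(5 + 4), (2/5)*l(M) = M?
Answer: 61157/135 ≈ 453.01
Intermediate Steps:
l(M) = 5*M/2
P(p, X) = 1/9
H = 1/270 (H = (1/9)/30 = (1/9)*(1/30) = 1/270 ≈ 0.0037037)
d(v) = 40 + 4*v (d(v) = ((5/2)*4 + v)*(-2)**2 = (10 + v)*4 = 40 + 4*v)
d(H) + 413 = (40 + 4*(1/270)) + 413 = (40 + 2/135) + 413 = 5402/135 + 413 = 61157/135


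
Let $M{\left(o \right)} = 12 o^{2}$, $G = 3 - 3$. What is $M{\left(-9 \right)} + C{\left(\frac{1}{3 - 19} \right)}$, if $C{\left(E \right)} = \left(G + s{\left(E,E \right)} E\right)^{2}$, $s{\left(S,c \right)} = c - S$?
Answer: $972$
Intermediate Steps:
$G = 0$ ($G = 3 - 3 = 0$)
$C{\left(E \right)} = 0$ ($C{\left(E \right)} = \left(0 + \left(E - E\right) E\right)^{2} = \left(0 + 0 E\right)^{2} = \left(0 + 0\right)^{2} = 0^{2} = 0$)
$M{\left(-9 \right)} + C{\left(\frac{1}{3 - 19} \right)} = 12 \left(-9\right)^{2} + 0 = 12 \cdot 81 + 0 = 972 + 0 = 972$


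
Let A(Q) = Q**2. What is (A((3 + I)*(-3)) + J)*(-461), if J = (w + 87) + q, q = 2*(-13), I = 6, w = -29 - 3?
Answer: -349438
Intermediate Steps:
w = -32
q = -26
J = 29 (J = (-32 + 87) - 26 = 55 - 26 = 29)
(A((3 + I)*(-3)) + J)*(-461) = (((3 + 6)*(-3))**2 + 29)*(-461) = ((9*(-3))**2 + 29)*(-461) = ((-27)**2 + 29)*(-461) = (729 + 29)*(-461) = 758*(-461) = -349438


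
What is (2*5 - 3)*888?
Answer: 6216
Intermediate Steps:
(2*5 - 3)*888 = (10 - 3)*888 = 7*888 = 6216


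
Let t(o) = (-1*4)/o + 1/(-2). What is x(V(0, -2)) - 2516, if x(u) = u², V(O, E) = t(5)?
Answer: -251431/100 ≈ -2514.3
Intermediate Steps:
t(o) = -½ - 4/o (t(o) = -4/o + 1*(-½) = -4/o - ½ = -½ - 4/o)
V(O, E) = -13/10 (V(O, E) = (½)*(-8 - 1*5)/5 = (½)*(⅕)*(-8 - 5) = (½)*(⅕)*(-13) = -13/10)
x(V(0, -2)) - 2516 = (-13/10)² - 2516 = 169/100 - 2516 = -251431/100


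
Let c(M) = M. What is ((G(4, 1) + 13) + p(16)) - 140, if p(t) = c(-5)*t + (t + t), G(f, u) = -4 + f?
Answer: -175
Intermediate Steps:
p(t) = -3*t (p(t) = -5*t + (t + t) = -5*t + 2*t = -3*t)
((G(4, 1) + 13) + p(16)) - 140 = (((-4 + 4) + 13) - 3*16) - 140 = ((0 + 13) - 48) - 140 = (13 - 48) - 140 = -35 - 140 = -175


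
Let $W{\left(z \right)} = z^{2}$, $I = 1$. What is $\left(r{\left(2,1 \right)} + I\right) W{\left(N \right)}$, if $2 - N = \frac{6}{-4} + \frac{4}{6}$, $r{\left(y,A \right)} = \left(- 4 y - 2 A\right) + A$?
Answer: $- \frac{578}{9} \approx -64.222$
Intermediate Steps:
$r{\left(y,A \right)} = - A - 4 y$
$N = \frac{17}{6}$ ($N = 2 - \left(\frac{6}{-4} + \frac{4}{6}\right) = 2 - \left(6 \left(- \frac{1}{4}\right) + 4 \cdot \frac{1}{6}\right) = 2 - \left(- \frac{3}{2} + \frac{2}{3}\right) = 2 - - \frac{5}{6} = 2 + \frac{5}{6} = \frac{17}{6} \approx 2.8333$)
$\left(r{\left(2,1 \right)} + I\right) W{\left(N \right)} = \left(\left(\left(-1\right) 1 - 8\right) + 1\right) \left(\frac{17}{6}\right)^{2} = \left(\left(-1 - 8\right) + 1\right) \frac{289}{36} = \left(-9 + 1\right) \frac{289}{36} = \left(-8\right) \frac{289}{36} = - \frac{578}{9}$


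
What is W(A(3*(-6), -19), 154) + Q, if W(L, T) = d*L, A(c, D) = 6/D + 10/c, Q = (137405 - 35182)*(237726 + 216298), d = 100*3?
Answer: 2645466620164/57 ≈ 4.6412e+10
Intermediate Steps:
d = 300
Q = 46411695352 (Q = 102223*454024 = 46411695352)
W(L, T) = 300*L
W(A(3*(-6), -19), 154) + Q = 300*(6/(-19) + 10/((3*(-6)))) + 46411695352 = 300*(6*(-1/19) + 10/(-18)) + 46411695352 = 300*(-6/19 + 10*(-1/18)) + 46411695352 = 300*(-6/19 - 5/9) + 46411695352 = 300*(-149/171) + 46411695352 = -14900/57 + 46411695352 = 2645466620164/57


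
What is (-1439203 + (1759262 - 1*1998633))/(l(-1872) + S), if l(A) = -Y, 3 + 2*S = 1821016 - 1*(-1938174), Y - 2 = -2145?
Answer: -3357148/3763473 ≈ -0.89203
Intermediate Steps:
Y = -2143 (Y = 2 - 2145 = -2143)
S = 3759187/2 (S = -3/2 + (1821016 - 1*(-1938174))/2 = -3/2 + (1821016 + 1938174)/2 = -3/2 + (1/2)*3759190 = -3/2 + 1879595 = 3759187/2 ≈ 1.8796e+6)
l(A) = 2143 (l(A) = -1*(-2143) = 2143)
(-1439203 + (1759262 - 1*1998633))/(l(-1872) + S) = (-1439203 + (1759262 - 1*1998633))/(2143 + 3759187/2) = (-1439203 + (1759262 - 1998633))/(3763473/2) = (-1439203 - 239371)*(2/3763473) = -1678574*2/3763473 = -3357148/3763473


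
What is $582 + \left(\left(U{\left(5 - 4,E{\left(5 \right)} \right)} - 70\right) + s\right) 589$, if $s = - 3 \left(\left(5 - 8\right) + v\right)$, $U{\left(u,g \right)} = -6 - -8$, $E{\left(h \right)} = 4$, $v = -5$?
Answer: $-25334$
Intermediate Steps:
$U{\left(u,g \right)} = 2$ ($U{\left(u,g \right)} = -6 + 8 = 2$)
$s = 24$ ($s = - 3 \left(\left(5 - 8\right) - 5\right) = - 3 \left(-3 - 5\right) = \left(-3\right) \left(-8\right) = 24$)
$582 + \left(\left(U{\left(5 - 4,E{\left(5 \right)} \right)} - 70\right) + s\right) 589 = 582 + \left(\left(2 - 70\right) + 24\right) 589 = 582 + \left(-68 + 24\right) 589 = 582 - 25916 = -25334$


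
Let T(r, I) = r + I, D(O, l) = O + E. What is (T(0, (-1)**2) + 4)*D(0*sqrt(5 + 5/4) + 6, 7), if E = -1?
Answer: 25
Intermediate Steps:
D(O, l) = -1 + O (D(O, l) = O - 1 = -1 + O)
T(r, I) = I + r
(T(0, (-1)**2) + 4)*D(0*sqrt(5 + 5/4) + 6, 7) = (((-1)**2 + 0) + 4)*(-1 + (0*sqrt(5 + 5/4) + 6)) = ((1 + 0) + 4)*(-1 + (0*sqrt(5 + 5*(1/4)) + 6)) = (1 + 4)*(-1 + (0*sqrt(5 + 5/4) + 6)) = 5*(-1 + (0*sqrt(25/4) + 6)) = 5*(-1 + (0*(5/2) + 6)) = 5*(-1 + (0 + 6)) = 5*(-1 + 6) = 5*5 = 25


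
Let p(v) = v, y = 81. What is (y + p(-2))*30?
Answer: 2370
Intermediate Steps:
(y + p(-2))*30 = (81 - 2)*30 = 79*30 = 2370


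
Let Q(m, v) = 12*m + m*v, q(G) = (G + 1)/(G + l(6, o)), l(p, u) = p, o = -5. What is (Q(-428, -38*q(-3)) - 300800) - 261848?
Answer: -1735880/3 ≈ -5.7863e+5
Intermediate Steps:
q(G) = (1 + G)/(6 + G) (q(G) = (G + 1)/(G + 6) = (1 + G)/(6 + G))
(Q(-428, -38*q(-3)) - 300800) - 261848 = (-428*(12 - 38*(1 - 3)/(6 - 3)) - 300800) - 261848 = (-428*(12 - 38*(-2)/3) - 300800) - 261848 = (-428*(12 - 38*(-⅔)) - 300800) - 261848 = (-428*(12 + 76/3) - 300800) - 261848 = (-428*112/3 - 300800) - 261848 = (-47936/3 - 300800) - 261848 = -950336/3 - 261848 = -1735880/3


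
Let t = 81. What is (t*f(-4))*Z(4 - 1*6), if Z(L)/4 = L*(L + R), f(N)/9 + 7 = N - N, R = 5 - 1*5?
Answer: -81648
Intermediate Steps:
R = 0 (R = 5 - 5 = 0)
f(N) = -63 (f(N) = -63 + 9*(N - N) = -63 + 9*0 = -63 + 0 = -63)
Z(L) = 4*L**2 (Z(L) = 4*(L*(L + 0)) = 4*(L*L) = 4*L**2)
(t*f(-4))*Z(4 - 1*6) = (81*(-63))*(4*(4 - 1*6)**2) = -20412*(4 - 6)**2 = -20412*(-2)**2 = -20412*4 = -5103*16 = -81648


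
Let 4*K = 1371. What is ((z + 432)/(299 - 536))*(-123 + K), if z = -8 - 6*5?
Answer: -57721/158 ≈ -365.32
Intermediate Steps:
K = 1371/4 (K = (1/4)*1371 = 1371/4 ≈ 342.75)
z = -38 (z = -8 - 30 = -38)
((z + 432)/(299 - 536))*(-123 + K) = ((-38 + 432)/(299 - 536))*(-123 + 1371/4) = (394/(-237))*(879/4) = (394*(-1/237))*(879/4) = -394/237*879/4 = -57721/158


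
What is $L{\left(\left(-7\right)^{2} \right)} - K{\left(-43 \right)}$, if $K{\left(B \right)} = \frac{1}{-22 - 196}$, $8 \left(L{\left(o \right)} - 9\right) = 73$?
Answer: $\frac{15809}{872} \approx 18.13$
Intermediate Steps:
$L{\left(o \right)} = \frac{145}{8}$ ($L{\left(o \right)} = 9 + \frac{1}{8} \cdot 73 = 9 + \frac{73}{8} = \frac{145}{8}$)
$K{\left(B \right)} = - \frac{1}{218}$ ($K{\left(B \right)} = \frac{1}{-218} = - \frac{1}{218}$)
$L{\left(\left(-7\right)^{2} \right)} - K{\left(-43 \right)} = \frac{145}{8} - - \frac{1}{218} = \frac{145}{8} + \frac{1}{218} = \frac{15809}{872}$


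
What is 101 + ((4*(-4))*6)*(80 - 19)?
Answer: -5755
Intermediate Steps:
101 + ((4*(-4))*6)*(80 - 19) = 101 - 16*6*61 = 101 - 96*61 = 101 - 5856 = -5755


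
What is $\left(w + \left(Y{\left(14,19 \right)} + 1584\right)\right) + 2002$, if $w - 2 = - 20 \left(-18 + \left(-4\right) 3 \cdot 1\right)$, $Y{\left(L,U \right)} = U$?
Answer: $4207$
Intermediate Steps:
$w = 602$ ($w = 2 - 20 \left(-18 + \left(-4\right) 3 \cdot 1\right) = 2 - 20 \left(-18 - 12\right) = 2 - -600 = 2 + 600 = 602$)
$\left(w + \left(Y{\left(14,19 \right)} + 1584\right)\right) + 2002 = \left(602 + \left(19 + 1584\right)\right) + 2002 = \left(602 + 1603\right) + 2002 = 2205 + 2002 = 4207$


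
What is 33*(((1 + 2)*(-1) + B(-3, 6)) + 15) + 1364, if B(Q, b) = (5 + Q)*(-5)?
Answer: 1430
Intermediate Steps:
B(Q, b) = -25 - 5*Q
33*(((1 + 2)*(-1) + B(-3, 6)) + 15) + 1364 = 33*(((1 + 2)*(-1) + (-25 - 5*(-3))) + 15) + 1364 = 33*((3*(-1) + (-25 + 15)) + 15) + 1364 = 33*((-3 - 10) + 15) + 1364 = 33*(-13 + 15) + 1364 = 33*2 + 1364 = 66 + 1364 = 1430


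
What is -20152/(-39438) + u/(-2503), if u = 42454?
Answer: -811930198/49356657 ≈ -16.450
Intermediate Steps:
-20152/(-39438) + u/(-2503) = -20152/(-39438) + 42454/(-2503) = -20152*(-1/39438) + 42454*(-1/2503) = 10076/19719 - 42454/2503 = -811930198/49356657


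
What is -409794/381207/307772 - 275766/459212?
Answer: -674049796489129/1122436974901801 ≈ -0.60052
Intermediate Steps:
-409794/381207/307772 - 275766/459212 = -409794*1/381207*(1/307772) - 275766*1/459212 = -136598/127069*1/307772 - 137883/229606 = -68299/19554140134 - 137883/229606 = -674049796489129/1122436974901801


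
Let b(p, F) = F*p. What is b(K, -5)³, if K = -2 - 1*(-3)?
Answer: -125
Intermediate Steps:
K = 1 (K = -2 + 3 = 1)
b(K, -5)³ = (-5*1)³ = (-5)³ = -125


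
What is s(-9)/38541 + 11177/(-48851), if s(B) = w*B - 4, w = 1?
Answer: -431407820/1882766391 ≈ -0.22914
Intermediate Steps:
s(B) = -4 + B (s(B) = 1*B - 4 = B - 4 = -4 + B)
s(-9)/38541 + 11177/(-48851) = (-4 - 9)/38541 + 11177/(-48851) = -13*1/38541 + 11177*(-1/48851) = -13/38541 - 11177/48851 = -431407820/1882766391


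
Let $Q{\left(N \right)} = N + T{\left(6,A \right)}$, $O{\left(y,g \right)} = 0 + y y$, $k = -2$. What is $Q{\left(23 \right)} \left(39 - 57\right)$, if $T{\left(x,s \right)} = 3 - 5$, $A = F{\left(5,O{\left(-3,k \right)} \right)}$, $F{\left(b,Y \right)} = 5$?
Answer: $-378$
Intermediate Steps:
$O{\left(y,g \right)} = y^{2}$ ($O{\left(y,g \right)} = 0 + y^{2} = y^{2}$)
$A = 5$
$T{\left(x,s \right)} = -2$
$Q{\left(N \right)} = -2 + N$ ($Q{\left(N \right)} = N - 2 = -2 + N$)
$Q{\left(23 \right)} \left(39 - 57\right) = \left(-2 + 23\right) \left(39 - 57\right) = 21 \left(-18\right) = -378$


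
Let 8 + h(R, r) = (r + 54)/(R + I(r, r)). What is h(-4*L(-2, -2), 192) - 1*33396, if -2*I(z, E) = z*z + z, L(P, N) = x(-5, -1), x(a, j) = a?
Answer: -309120739/9254 ≈ -33404.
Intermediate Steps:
L(P, N) = -5
I(z, E) = -z/2 - z²/2 (I(z, E) = -(z*z + z)/2 = -(z² + z)/2 = -(z + z²)/2 = -z/2 - z²/2)
h(R, r) = -8 + (54 + r)/(R - r*(1 + r)/2) (h(R, r) = -8 + (r + 54)/(R - r*(1 + r)/2) = -8 + (54 + r)/(R - r*(1 + r)/2))
h(-4*L(-2, -2), 192) - 1*33396 = 2*(-54 - 5*192 - 4*192² + 8*(-4*(-5)))/(192 + 192² - (-8)*(-5)) - 1*33396 = 2*(-54 - 960 - 4*36864 + 8*20)/(192 + 36864 - 2*20) - 33396 = 2*(-54 - 960 - 147456 + 160)/(192 + 36864 - 40) - 33396 = 2*(-148310)/37016 - 33396 = 2*(1/37016)*(-148310) - 33396 = -74155/9254 - 33396 = -309120739/9254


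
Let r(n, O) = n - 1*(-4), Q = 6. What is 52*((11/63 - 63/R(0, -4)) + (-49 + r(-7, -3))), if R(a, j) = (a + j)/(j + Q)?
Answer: -66586/63 ≈ -1056.9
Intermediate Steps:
R(a, j) = (a + j)/(6 + j) (R(a, j) = (a + j)/(j + 6) = (a + j)/(6 + j))
r(n, O) = 4 + n (r(n, O) = n + 4 = 4 + n)
52*((11/63 - 63/R(0, -4)) + (-49 + r(-7, -3))) = 52*((11/63 - 63*(6 - 4)/(0 - 4)) + (-49 + (4 - 7))) = 52*((11*(1/63) - 63/(-4/2)) + (-49 - 3)) = 52*((11/63 - 63/((½)*(-4))) - 52) = 52*((11/63 - 63/(-2)) - 52) = 52*((11/63 - 63*(-½)) - 52) = 52*((11/63 + 63/2) - 52) = 52*(3991/126 - 52) = 52*(-2561/126) = -66586/63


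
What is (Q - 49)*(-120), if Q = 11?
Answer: 4560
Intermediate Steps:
(Q - 49)*(-120) = (11 - 49)*(-120) = -38*(-120) = 4560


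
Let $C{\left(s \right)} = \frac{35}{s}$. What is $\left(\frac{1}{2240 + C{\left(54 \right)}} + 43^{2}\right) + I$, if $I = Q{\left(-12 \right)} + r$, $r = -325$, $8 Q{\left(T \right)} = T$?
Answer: $\frac{368429883}{241990} \approx 1522.5$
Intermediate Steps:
$Q{\left(T \right)} = \frac{T}{8}$
$I = - \frac{653}{2}$ ($I = \frac{1}{8} \left(-12\right) - 325 = - \frac{3}{2} - 325 = - \frac{653}{2} \approx -326.5$)
$\left(\frac{1}{2240 + C{\left(54 \right)}} + 43^{2}\right) + I = \left(\frac{1}{2240 + \frac{35}{54}} + 43^{2}\right) - \frac{653}{2} = \left(\frac{1}{2240 + 35 \cdot \frac{1}{54}} + 1849\right) - \frac{653}{2} = \left(\frac{1}{2240 + \frac{35}{54}} + 1849\right) - \frac{653}{2} = \left(\frac{1}{\frac{120995}{54}} + 1849\right) - \frac{653}{2} = \left(\frac{54}{120995} + 1849\right) - \frac{653}{2} = \frac{223719809}{120995} - \frac{653}{2} = \frac{368429883}{241990}$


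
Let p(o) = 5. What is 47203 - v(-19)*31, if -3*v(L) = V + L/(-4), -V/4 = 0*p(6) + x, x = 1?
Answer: 188843/4 ≈ 47211.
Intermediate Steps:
V = -4 (V = -4*(0*5 + 1) = -4*(0 + 1) = -4*1 = -4)
v(L) = 4/3 + L/12 (v(L) = -(-4 + L/(-4))/3 = -(-4 + L*(-¼))/3 = -(-4 - L/4)/3 = 4/3 + L/12)
47203 - v(-19)*31 = 47203 - (4/3 + (1/12)*(-19))*31 = 47203 - (4/3 - 19/12)*31 = 47203 - (-1)*31/4 = 47203 - 1*(-31/4) = 47203 + 31/4 = 188843/4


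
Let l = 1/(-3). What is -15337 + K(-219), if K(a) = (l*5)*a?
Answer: -14972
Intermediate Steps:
l = -1/3 ≈ -0.33333
K(a) = -5*a/3 (K(a) = (-1/3*5)*a = -5*a/3)
-15337 + K(-219) = -15337 - 5/3*(-219) = -15337 + 365 = -14972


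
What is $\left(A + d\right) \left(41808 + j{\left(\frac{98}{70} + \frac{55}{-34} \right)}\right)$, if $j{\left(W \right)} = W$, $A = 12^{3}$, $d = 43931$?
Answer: $\frac{324513260857}{170} \approx 1.9089 \cdot 10^{9}$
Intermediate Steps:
$A = 1728$
$\left(A + d\right) \left(41808 + j{\left(\frac{98}{70} + \frac{55}{-34} \right)}\right) = \left(1728 + 43931\right) \left(41808 + \left(\frac{98}{70} + \frac{55}{-34}\right)\right) = 45659 \left(41808 + \left(98 \cdot \frac{1}{70} + 55 \left(- \frac{1}{34}\right)\right)\right) = 45659 \left(41808 + \left(\frac{7}{5} - \frac{55}{34}\right)\right) = 45659 \left(41808 - \frac{37}{170}\right) = 45659 \cdot \frac{7107323}{170} = \frac{324513260857}{170}$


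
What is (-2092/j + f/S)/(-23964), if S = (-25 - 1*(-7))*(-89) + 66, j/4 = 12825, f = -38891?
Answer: 166549813/170880094800 ≈ 0.00097466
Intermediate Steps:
j = 51300 (j = 4*12825 = 51300)
S = 1668 (S = (-25 + 7)*(-89) + 66 = -18*(-89) + 66 = 1602 + 66 = 1668)
(-2092/j + f/S)/(-23964) = (-2092/51300 - 38891/1668)/(-23964) = (-2092*1/51300 - 38891*1/1668)*(-1/23964) = (-523/12825 - 38891/1668)*(-1/23964) = -166549813/7130700*(-1/23964) = 166549813/170880094800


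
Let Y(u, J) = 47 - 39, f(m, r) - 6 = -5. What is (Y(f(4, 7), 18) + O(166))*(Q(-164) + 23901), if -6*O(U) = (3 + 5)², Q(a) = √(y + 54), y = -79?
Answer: -63736 - 40*I/3 ≈ -63736.0 - 13.333*I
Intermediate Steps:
f(m, r) = 1 (f(m, r) = 6 - 5 = 1)
Y(u, J) = 8
Q(a) = 5*I (Q(a) = √(-79 + 54) = √(-25) = 5*I)
O(U) = -32/3 (O(U) = -(3 + 5)²/6 = -⅙*8² = -⅙*64 = -32/3)
(Y(f(4, 7), 18) + O(166))*(Q(-164) + 23901) = (8 - 32/3)*(5*I + 23901) = -8*(23901 + 5*I)/3 = -63736 - 40*I/3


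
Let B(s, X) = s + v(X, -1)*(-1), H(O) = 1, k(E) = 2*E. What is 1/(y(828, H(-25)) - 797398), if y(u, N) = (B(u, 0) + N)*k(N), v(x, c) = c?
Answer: -1/795738 ≈ -1.2567e-6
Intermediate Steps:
B(s, X) = 1 + s (B(s, X) = s - 1*(-1) = s + 1 = 1 + s)
y(u, N) = 2*N*(1 + N + u) (y(u, N) = ((1 + u) + N)*(2*N) = (1 + N + u)*(2*N) = 2*N*(1 + N + u))
1/(y(828, H(-25)) - 797398) = 1/(2*1*(1 + 1 + 828) - 797398) = 1/(2*1*830 - 797398) = 1/(1660 - 797398) = 1/(-795738) = -1/795738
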